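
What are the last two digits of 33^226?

69

Square-and-reduce mod 100: 33^1≡33, 33^2≡89, 33^4≡21, 33^8≡41, 33^16≡81, 33^32≡61, 33^64≡21, 33^128≡41.
226 = 2 + 32 + 64 + 128, so 33^226 ≡ 89·61·21·41 ≡ 69 (mod 100).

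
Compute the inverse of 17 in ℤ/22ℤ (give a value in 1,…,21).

22 = 1·17 + 5
17 = 3·5 + 2
5 = 2·2 + 1
2 = 2·1 + 0
Back-substituting gives 17·13 ≡ 1 (mod 22).

13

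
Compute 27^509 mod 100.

Square-and-reduce mod 100: 27^1≡27, 27^2≡29, 27^4≡41, 27^8≡81, 27^16≡61, 27^32≡21, 27^64≡41, 27^128≡81, 27^256≡61.
509 = 1 + 4 + 8 + 16 + 32 + 64 + 128 + 256, so 27^509 ≡ 27·41·81·61·21·41·81·61 ≡ 87 (mod 100).

87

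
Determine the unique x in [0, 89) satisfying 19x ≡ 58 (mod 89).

78

19⁻¹ ≡ 75 (mod 89) because 19·75 = 1425 = 16·89 + 1.
Multiplying both sides by 75: x ≡ 75·58 = 4350 ≡ 78 (mod 89).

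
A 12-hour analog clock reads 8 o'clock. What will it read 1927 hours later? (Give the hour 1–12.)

Dividing 1927 by 12 gives quotient 160 and remainder 7.
8 + 7 → 3 on a 12-hour dial.

3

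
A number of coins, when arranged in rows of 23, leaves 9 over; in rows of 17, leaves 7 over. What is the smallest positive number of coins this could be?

262

Since 17·19 ≡ 1 (mod 23), take x = 7 + 17·((9−7)·19 mod 23) = 7 + 17·15 = 262.
Check: 262 mod 23 = 9, 262 mod 17 = 7.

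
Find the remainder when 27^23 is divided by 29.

19

By repeated squaring mod 29: 27^1≡27, 27^2≡4, 27^4≡16, 27^8≡24, 27^16≡25.
23 = 1 + 2 + 4 + 16, so 27^23 ≡ 27·4·16·25 ≡ 19 (mod 29).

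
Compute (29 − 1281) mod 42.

1281 mod 42 = 21 (since 30·42 = 1260).
(29 − 21) mod 42 = 8.

8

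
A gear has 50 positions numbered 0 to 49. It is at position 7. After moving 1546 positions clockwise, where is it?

3

Dividing 1546 by 50 gives quotient 30 and remainder 46.
(7 + 46) mod 50 = 3.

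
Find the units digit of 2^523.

8

The units digit of 2^n cycles with period 4: 2, 4, 8, 6, …
523 leaves remainder 3 on division by 4, so 2^523 ends in 8.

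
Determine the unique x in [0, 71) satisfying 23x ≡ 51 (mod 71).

30

The inverse of 23 mod 71 is 34 (since 23·34 = 782 ≡ 1).
So x ≡ 34·51 = 1734 ≡ 30 (mod 71).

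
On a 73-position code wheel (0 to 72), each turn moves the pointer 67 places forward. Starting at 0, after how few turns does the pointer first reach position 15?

34

The inverse of 67 mod 73 is 12 (since 67·12 = 804 ≡ 1).
So x ≡ 12·15 = 180 ≡ 34 (mod 73).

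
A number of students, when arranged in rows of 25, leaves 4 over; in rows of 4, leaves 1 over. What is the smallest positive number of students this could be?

29

Since 4·19 ≡ 1 (mod 25), take x = 1 + 4·((4−1)·19 mod 25) = 1 + 4·7 = 29.
Check: 29 mod 25 = 4, 29 mod 4 = 1.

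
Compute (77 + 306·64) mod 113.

112

306·64 = 19584.
19584 mod 113 = 35 (since 173·113 = 19549).
(77 + 35) mod 113 = 112.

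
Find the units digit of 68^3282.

Last digits of 8^n: 8, 4, 2, 6 (period 4).
3282 leaves remainder 2 on division by 4, so 68^3282 ends in 4.

4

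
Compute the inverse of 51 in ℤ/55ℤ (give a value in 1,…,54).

51·41 = 2091 = 38·55 + 1, so 51⁻¹ ≡ 41 (mod 55).

41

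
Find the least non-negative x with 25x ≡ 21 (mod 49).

The inverse of 25 mod 49 is 2 (since 25·2 = 50 ≡ 1).
So x ≡ 2·21 = 42 ≡ 42 (mod 49).
Check: 25·42 = 1050 = 21·49 + 21.

42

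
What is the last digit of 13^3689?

3

Powers of 3 mod 10 repeat with period 4: 3, 9, 7, 1.
3689 mod 4 = 1, so the last digit matches 3^1 = 3.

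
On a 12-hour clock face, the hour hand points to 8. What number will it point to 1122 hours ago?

2

1122 − 93·12 = 6, so 1122 ≡ 6 (mod 12).
8 − 6 → 2 on a 12-hour dial.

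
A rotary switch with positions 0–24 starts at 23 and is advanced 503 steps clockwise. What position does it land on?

1

503 − 20·25 = 3, so 503 ≡ 3 (mod 25).
(23 + 3) mod 25 = 1.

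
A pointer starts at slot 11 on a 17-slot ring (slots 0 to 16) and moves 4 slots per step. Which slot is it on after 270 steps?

3

270·4 = 1080.
Dividing 1080 by 17 gives quotient 63 and remainder 9.
(11 + 9) mod 17 = 3.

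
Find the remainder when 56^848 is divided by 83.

By repeated squaring mod 83: 56^1≡56, 56^2≡65, 56^4≡75, 56^8≡64, 56^16≡29, 56^32≡11, 56^64≡38, 56^128≡33, 56^256≡10, 56^512≡17.
848 = 16 + 64 + 256 + 512, so 56^848 ≡ 29·38·10·17 ≡ 9 (mod 83).

9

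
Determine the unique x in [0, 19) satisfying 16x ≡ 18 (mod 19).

The inverse of 16 mod 19 is 6 (since 16·6 = 96 ≡ 1).
Multiplying both sides by 6: x ≡ 6·18 = 108 ≡ 13 (mod 19).

13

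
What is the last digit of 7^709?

7

The units digit of 7^n cycles with period 4: 7, 9, 3, 1, …
709 mod 4 = 1, so the last digit matches 7^1 = 7.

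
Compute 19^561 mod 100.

19

Successive squares of 19 mod 100: 19^1≡19, 19^2≡61, 19^4≡21, 19^8≡41, 19^16≡81, 19^32≡61, 19^64≡21, 19^128≡41, 19^256≡81, 19^512≡61.
Since 561 = 1 + 16 + 32 + 512 in binary, 19^561 ≡ 19·81·61·61 ≡ 19 (mod 100).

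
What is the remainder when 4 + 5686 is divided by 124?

110

Dividing 5686 by 124 gives quotient 45 and remainder 106.
(4 + 106) mod 124 = 110.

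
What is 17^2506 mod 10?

9

The units digit of 17^n cycles with period 4: 7, 9, 3, 1, …
2506 leaves remainder 2 on division by 4, so 17^2506 ends in 9.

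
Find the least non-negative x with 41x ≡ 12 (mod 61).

36

41⁻¹ ≡ 3 (mod 61) because 41·3 = 123 = 2·61 + 1.
So x ≡ 3·12 = 36 ≡ 36 (mod 61).
Check: 41·36 = 1476 = 24·61 + 12.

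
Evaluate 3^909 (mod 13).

1

Successive squares of 3 mod 13: 3^1≡3, 3^2≡9, 3^4≡3, 3^8≡9, 3^16≡3, 3^32≡9, 3^64≡3, 3^128≡9, 3^256≡3, 3^512≡9.
909 = 1 + 4 + 8 + 128 + 256 + 512, so 3^909 ≡ 3·3·9·9·3·9 ≡ 1 (mod 13).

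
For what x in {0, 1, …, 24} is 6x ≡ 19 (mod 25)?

The inverse of 6 mod 25 is 21 (since 6·21 = 126 ≡ 1).
Multiplying both sides by 21: x ≡ 21·19 = 399 ≡ 24 (mod 25).
Check: 6·24 = 144 = 5·25 + 19.

24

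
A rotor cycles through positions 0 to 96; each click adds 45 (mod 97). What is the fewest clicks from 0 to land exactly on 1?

69

97 = 2·45 + 7
45 = 6·7 + 3
7 = 2·3 + 1
3 = 3·1 + 0
Back-substituting gives 45·69 ≡ 1 (mod 97).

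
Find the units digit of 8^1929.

8

Last digits of 8^n: 8, 4, 2, 6 (period 4).
1929 leaves remainder 1 on division by 4, so 8^1929 ends in 8.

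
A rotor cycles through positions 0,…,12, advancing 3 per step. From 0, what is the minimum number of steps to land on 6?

3⁻¹ ≡ 9 (mod 13) because 3·9 = 27 = 2·13 + 1.
Multiplying both sides by 9: x ≡ 9·6 = 54 ≡ 2 (mod 13).

2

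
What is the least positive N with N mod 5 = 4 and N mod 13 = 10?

x ≡ 4 (mod 5) gives x ∈ {4, 9, 14, 19, 24, 29, 34, 39, …}.
The first of these with x mod 13 = 10 is 49.

49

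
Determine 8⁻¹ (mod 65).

57

65 = 8·8 + 1
8 = 8·1 + 0
Back-substituting gives 8·57 ≡ 1 (mod 65).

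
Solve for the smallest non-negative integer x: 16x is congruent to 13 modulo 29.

The inverse of 16 mod 29 is 20 (since 16·20 = 320 ≡ 1).
So x ≡ 20·13 = 260 ≡ 28 (mod 29).

28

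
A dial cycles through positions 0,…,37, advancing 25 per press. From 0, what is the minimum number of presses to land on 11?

5

25⁻¹ ≡ 35 (mod 38) because 25·35 = 875 = 23·38 + 1.
So x ≡ 35·11 = 385 ≡ 5 (mod 38).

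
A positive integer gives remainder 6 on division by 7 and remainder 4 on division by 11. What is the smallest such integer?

48

Since 11·2 ≡ 1 (mod 7), take x = 4 + 11·((6−4)·2 mod 7) = 4 + 11·4 = 48.
Check: 48 mod 7 = 6, 48 mod 11 = 4.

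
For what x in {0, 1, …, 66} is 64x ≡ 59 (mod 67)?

25

64⁻¹ ≡ 22 (mod 67) because 64·22 = 1408 = 21·67 + 1.
So x ≡ 22·59 = 1298 ≡ 25 (mod 67).
Check: 64·25 = 1600 = 23·67 + 59.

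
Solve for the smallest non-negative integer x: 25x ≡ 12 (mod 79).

The inverse of 25 mod 79 is 19 (since 25·19 = 475 ≡ 1).
Multiplying both sides by 19: x ≡ 19·12 = 228 ≡ 70 (mod 79).

70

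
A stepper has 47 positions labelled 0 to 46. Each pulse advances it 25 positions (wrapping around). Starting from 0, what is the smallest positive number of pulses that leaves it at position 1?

47 = 1·25 + 22
25 = 1·22 + 3
22 = 7·3 + 1
3 = 3·1 + 0
Back-substituting gives 25·32 ≡ 1 (mod 47).

32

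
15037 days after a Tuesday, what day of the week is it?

Wednesday

15037 mod 7 = 1 (since 2148·7 = 15036).
Tuesday + 1 day → Wednesday.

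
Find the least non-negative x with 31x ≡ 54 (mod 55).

39

31⁻¹ ≡ 16 (mod 55) because 31·16 = 496 = 9·55 + 1.
Multiplying both sides by 16: x ≡ 16·54 = 864 ≡ 39 (mod 55).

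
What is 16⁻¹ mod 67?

21

16·21 = 336 = 5·67 + 1, so 16⁻¹ ≡ 21 (mod 67).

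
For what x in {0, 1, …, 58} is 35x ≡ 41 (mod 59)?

The inverse of 35 mod 59 is 27 (since 35·27 = 945 ≡ 1).
So x ≡ 27·41 = 1107 ≡ 45 (mod 59).

45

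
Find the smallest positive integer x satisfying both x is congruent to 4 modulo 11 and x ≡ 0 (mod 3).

Since 3·4 ≡ 1 (mod 11), take x = 0 + 3·((4−0)·4 mod 11) = 0 + 3·5 = 15.
Check: 15 mod 11 = 4, 15 mod 3 = 0.

15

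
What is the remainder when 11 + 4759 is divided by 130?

4759 = 36·130 + 79, so 4759 mod 130 = 79.
(11 + 79) mod 130 = 90.

90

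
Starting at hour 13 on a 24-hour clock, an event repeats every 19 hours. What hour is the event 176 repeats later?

176·19 = 3344.
3344 mod 24 = 8 (since 139·24 = 3336).
(13 + 8) mod 24 = 21.

21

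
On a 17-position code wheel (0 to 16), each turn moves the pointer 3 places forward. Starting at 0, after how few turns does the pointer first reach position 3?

1

The inverse of 3 mod 17 is 6 (since 3·6 = 18 ≡ 1).
Multiplying both sides by 6: x ≡ 6·3 = 18 ≡ 1 (mod 17).
Check: 3·1 = 3 = 0·17 + 3.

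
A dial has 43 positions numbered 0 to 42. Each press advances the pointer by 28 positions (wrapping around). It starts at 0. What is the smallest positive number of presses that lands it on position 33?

The inverse of 28 mod 43 is 20 (since 28·20 = 560 ≡ 1).
Multiplying both sides by 20: x ≡ 20·33 = 660 ≡ 15 (mod 43).

15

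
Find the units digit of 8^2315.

2

Last digits of 8^n: 8, 4, 2, 6 (period 4).
2315 mod 4 = 3, so the last digit matches 8^3 = 2.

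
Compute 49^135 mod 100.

By repeated squaring mod 100: 49^1≡49, 49^2≡1, 49^4≡1, 49^8≡1, 49^16≡1, 49^32≡1, 49^64≡1, 49^128≡1.
135 = 1 + 2 + 4 + 128, so 49^135 ≡ 49·1·1·1 ≡ 49 (mod 100).

49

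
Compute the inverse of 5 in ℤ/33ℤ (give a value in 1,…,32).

5·20 = 100 = 3·33 + 1, so 5⁻¹ ≡ 20 (mod 33).

20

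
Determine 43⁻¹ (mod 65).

62

65 = 1·43 + 22
43 = 1·22 + 21
22 = 1·21 + 1
21 = 21·1 + 0
Back-substituting gives 43·62 ≡ 1 (mod 65).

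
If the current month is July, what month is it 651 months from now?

651 mod 12 = 3 (since 54·12 = 648).
July + 3 months → October.

October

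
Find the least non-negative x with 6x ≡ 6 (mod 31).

The inverse of 6 mod 31 is 26 (since 6·26 = 156 ≡ 1).
So x ≡ 26·6 = 156 ≡ 1 (mod 31).

1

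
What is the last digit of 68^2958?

The units digit of 68^n cycles with period 4: 8, 4, 2, 6, …
2958 leaves remainder 2 on division by 4, so 68^2958 ends in 4.

4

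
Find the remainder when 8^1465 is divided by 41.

9

Square-and-reduce mod 41: 8^1≡8, 8^2≡23, 8^4≡37, 8^8≡16, 8^16≡10, 8^32≡18, 8^64≡37, 8^128≡16, 8^256≡10, 8^512≡18, 8^1024≡37.
1465 = 1 + 8 + 16 + 32 + 128 + 256 + 1024, so 8^1465 ≡ 8·16·10·18·16·10·37 ≡ 9 (mod 41).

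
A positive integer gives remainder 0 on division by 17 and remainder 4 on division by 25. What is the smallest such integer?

204

x ≡ 0 (mod 17) gives x ∈ {0, 17, 34, 51, 68, 85, 102, 119, …}.
The first of these with x mod 25 = 4 is 204.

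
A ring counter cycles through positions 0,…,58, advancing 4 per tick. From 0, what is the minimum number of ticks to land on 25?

21

4⁻¹ ≡ 15 (mod 59) because 4·15 = 60 = 1·59 + 1.
Multiplying both sides by 15: x ≡ 15·25 = 375 ≡ 21 (mod 59).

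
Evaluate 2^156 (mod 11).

Successive squares of 2 mod 11: 2^1≡2, 2^2≡4, 2^4≡5, 2^8≡3, 2^16≡9, 2^32≡4, 2^64≡5, 2^128≡3.
Since 156 = 4 + 8 + 16 + 128 in binary, 2^156 ≡ 5·3·9·3 ≡ 9 (mod 11).

9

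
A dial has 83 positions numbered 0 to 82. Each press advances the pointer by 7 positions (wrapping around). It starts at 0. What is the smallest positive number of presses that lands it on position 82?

71

The inverse of 7 mod 83 is 12 (since 7·12 = 84 ≡ 1).
Multiplying both sides by 12: x ≡ 12·82 = 984 ≡ 71 (mod 83).
Check: 7·71 = 497 = 5·83 + 82.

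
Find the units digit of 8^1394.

The units digit of 8^n cycles with period 4: 8, 4, 2, 6, …
1394 mod 4 = 2, so the last digit matches 8^2 = 4.

4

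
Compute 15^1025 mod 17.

15

Square-and-reduce mod 17: 15^1≡15, 15^2≡4, 15^4≡16, 15^8≡1, 15^16≡1, 15^32≡1, 15^64≡1, 15^128≡1, 15^256≡1, 15^512≡1, 15^1024≡1.
Since 1025 = 1 + 1024 in binary, 15^1025 ≡ 15·1 ≡ 15 (mod 17).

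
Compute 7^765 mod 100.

7

Square-and-reduce mod 100: 7^1≡7, 7^2≡49, 7^4≡1, 7^8≡1, 7^16≡1, 7^32≡1, 7^64≡1, 7^128≡1, 7^256≡1, 7^512≡1.
Since 765 = 1 + 4 + 8 + 16 + 32 + 64 + 128 + 512 in binary, 7^765 ≡ 7·1·1·1·1·1·1·1 ≡ 7 (mod 100).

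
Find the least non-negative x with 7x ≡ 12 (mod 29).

10

7⁻¹ ≡ 25 (mod 29) because 7·25 = 175 = 6·29 + 1.
So x ≡ 25·12 = 300 ≡ 10 (mod 29).
Check: 7·10 = 70 = 2·29 + 12.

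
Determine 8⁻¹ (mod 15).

2

8·2 = 16 = 1·15 + 1, so 8⁻¹ ≡ 2 (mod 15).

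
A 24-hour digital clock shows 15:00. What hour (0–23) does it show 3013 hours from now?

3013 − 125·24 = 13, so 3013 ≡ 13 (mod 24).
(15 + 13) mod 24 = 4.

4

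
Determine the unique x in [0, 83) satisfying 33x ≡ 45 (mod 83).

24

33⁻¹ ≡ 78 (mod 83) because 33·78 = 2574 = 31·83 + 1.
Multiplying both sides by 78: x ≡ 78·45 = 3510 ≡ 24 (mod 83).
Check: 33·24 = 792 = 9·83 + 45.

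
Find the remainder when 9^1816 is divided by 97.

35

By repeated squaring mod 97: 9^1≡9, 9^2≡81, 9^4≡62, 9^8≡61, 9^16≡35, 9^32≡61, 9^64≡35, 9^128≡61, 9^256≡35, 9^512≡61, 9^1024≡35.
1816 = 8 + 16 + 256 + 512 + 1024, so 9^1816 ≡ 61·35·35·61·35 ≡ 35 (mod 97).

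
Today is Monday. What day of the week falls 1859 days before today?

1859 mod 7 = 4 (since 265·7 = 1855).
Monday − 4 days → Thursday.

Thursday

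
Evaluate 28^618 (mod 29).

1

By repeated squaring mod 29: 28^1≡28, 28^2≡1, 28^4≡1, 28^8≡1, 28^16≡1, 28^32≡1, 28^64≡1, 28^128≡1, 28^256≡1, 28^512≡1.
618 = 2 + 8 + 32 + 64 + 512, so 28^618 ≡ 1·1·1·1·1 ≡ 1 (mod 29).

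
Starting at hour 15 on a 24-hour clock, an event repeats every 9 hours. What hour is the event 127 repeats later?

6

127·9 = 1143.
1143 mod 24 = 15 (since 47·24 = 1128).
(15 + 15) mod 24 = 6.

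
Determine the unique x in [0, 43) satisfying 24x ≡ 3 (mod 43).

The inverse of 24 mod 43 is 9 (since 24·9 = 216 ≡ 1).
So x ≡ 9·3 = 27 ≡ 27 (mod 43).
Check: 24·27 = 648 = 15·43 + 3.

27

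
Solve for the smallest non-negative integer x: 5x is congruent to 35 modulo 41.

7

The inverse of 5 mod 41 is 33 (since 5·33 = 165 ≡ 1).
Multiplying both sides by 33: x ≡ 33·35 = 1155 ≡ 7 (mod 41).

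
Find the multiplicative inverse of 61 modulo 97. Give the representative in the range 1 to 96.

35

97 = 1·61 + 36
61 = 1·36 + 25
36 = 1·25 + 11
25 = 2·11 + 3
11 = 3·3 + 2
3 = 1·2 + 1
2 = 2·1 + 0
Back-substituting gives 61·35 ≡ 1 (mod 97).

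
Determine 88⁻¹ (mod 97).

88·43 = 3784 = 39·97 + 1, so 88⁻¹ ≡ 43 (mod 97).

43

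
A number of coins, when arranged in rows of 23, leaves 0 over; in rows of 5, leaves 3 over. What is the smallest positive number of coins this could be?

23

x ≡ 3 (mod 5) gives x ∈ {3, 8, 13, 18, 23}.
The first of these with x mod 23 = 0 is 23.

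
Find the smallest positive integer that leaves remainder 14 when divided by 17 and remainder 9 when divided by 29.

473

x ≡ 14 (mod 17) gives x ∈ {14, 31, 48, 65, 82, 99, 116, 133, …}.
The first of these with x mod 29 = 9 is 473.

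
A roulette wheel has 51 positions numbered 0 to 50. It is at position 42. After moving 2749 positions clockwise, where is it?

37

2749 mod 51 = 46 (since 53·51 = 2703).
(42 + 46) mod 51 = 37.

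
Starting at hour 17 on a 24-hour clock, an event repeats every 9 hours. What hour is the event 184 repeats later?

184·9 = 1656.
1656 − 69·24 = 0, so 1656 ≡ 0 (mod 24).
(17 + 0) mod 24 = 17.

17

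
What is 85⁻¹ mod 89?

22

85·22 = 1870 = 21·89 + 1, so 85⁻¹ ≡ 22 (mod 89).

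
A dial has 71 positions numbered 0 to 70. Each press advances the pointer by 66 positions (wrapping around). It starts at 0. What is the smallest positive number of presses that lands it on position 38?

35

66⁻¹ ≡ 14 (mod 71) because 66·14 = 924 = 13·71 + 1.
Multiplying both sides by 14: x ≡ 14·38 = 532 ≡ 35 (mod 71).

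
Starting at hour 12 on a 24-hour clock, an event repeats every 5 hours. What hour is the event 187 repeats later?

11

187·5 = 935.
935 = 38·24 + 23, so 935 mod 24 = 23.
(12 + 23) mod 24 = 11.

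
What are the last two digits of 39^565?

99

Square-and-reduce mod 100: 39^1≡39, 39^2≡21, 39^4≡41, 39^8≡81, 39^16≡61, 39^32≡21, 39^64≡41, 39^128≡81, 39^256≡61, 39^512≡21.
Since 565 = 1 + 4 + 16 + 32 + 512 in binary, 39^565 ≡ 39·41·61·21·21 ≡ 99 (mod 100).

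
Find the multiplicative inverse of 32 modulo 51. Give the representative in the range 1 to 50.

51 = 1·32 + 19
32 = 1·19 + 13
19 = 1·13 + 6
13 = 2·6 + 1
6 = 6·1 + 0
Back-substituting gives 32·8 ≡ 1 (mod 51).

8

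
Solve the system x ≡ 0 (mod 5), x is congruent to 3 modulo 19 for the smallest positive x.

60

x ≡ 0 (mod 5) gives x ∈ {0, 5, 10, 15, 20, 25, 30, 35, …}.
The first of these with x mod 19 = 3 is 60.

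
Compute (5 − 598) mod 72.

598 = 8·72 + 22, so 598 mod 72 = 22.
(5 − 22) mod 72 = 55.

55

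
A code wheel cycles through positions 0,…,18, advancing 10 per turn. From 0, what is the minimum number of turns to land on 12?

The inverse of 10 mod 19 is 2 (since 10·2 = 20 ≡ 1).
So x ≡ 2·12 = 24 ≡ 5 (mod 19).
Check: 10·5 = 50 = 2·19 + 12.

5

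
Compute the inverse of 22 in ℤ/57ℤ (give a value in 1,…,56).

22·13 = 286 = 5·57 + 1, so 22⁻¹ ≡ 13 (mod 57).

13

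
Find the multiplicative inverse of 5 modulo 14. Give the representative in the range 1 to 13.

3

14 = 2·5 + 4
5 = 1·4 + 1
4 = 4·1 + 0
Back-substituting gives 5·3 ≡ 1 (mod 14).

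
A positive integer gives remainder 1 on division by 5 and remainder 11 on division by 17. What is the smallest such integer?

11

x ≡ 1 (mod 5) gives x ∈ {1, 6, 11}.
The first of these with x mod 17 = 11 is 11.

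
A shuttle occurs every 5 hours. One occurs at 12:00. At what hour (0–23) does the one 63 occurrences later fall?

63·5 = 315.
315 mod 24 = 3 (since 13·24 = 312).
(12 + 3) mod 24 = 15.

15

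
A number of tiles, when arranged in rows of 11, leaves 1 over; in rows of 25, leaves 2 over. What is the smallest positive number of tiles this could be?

177

x ≡ 1 (mod 11) gives x ∈ {1, 12, 23, 34, 45, 56, 67, 78, …}.
The first of these with x mod 25 = 2 is 177.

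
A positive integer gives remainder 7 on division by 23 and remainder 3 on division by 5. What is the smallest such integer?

53

x ≡ 3 (mod 5) gives x ∈ {3, 8, 13, 18, 23, 28, 33, 38, …}.
The first of these with x mod 23 = 7 is 53.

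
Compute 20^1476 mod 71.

32

Successive squares of 20 mod 71: 20^1≡20, 20^2≡45, 20^4≡37, 20^8≡20, 20^16≡45, 20^32≡37, 20^64≡20, 20^128≡45, 20^256≡37, 20^512≡20, 20^1024≡45.
Since 1476 = 4 + 64 + 128 + 256 + 1024 in binary, 20^1476 ≡ 37·20·45·37·45 ≡ 32 (mod 71).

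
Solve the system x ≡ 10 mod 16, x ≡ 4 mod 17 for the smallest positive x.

106

Since 17·1 ≡ 1 (mod 16), take x = 4 + 17·((10−4)·1 mod 16) = 4 + 17·6 = 106.
Check: 106 mod 16 = 10, 106 mod 17 = 4.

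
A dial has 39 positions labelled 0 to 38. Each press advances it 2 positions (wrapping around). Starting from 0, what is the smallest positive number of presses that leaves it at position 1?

20

39 = 19·2 + 1
2 = 2·1 + 0
Back-substituting gives 2·20 ≡ 1 (mod 39).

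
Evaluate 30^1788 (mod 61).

Successive squares of 30 mod 61: 30^1≡30, 30^2≡46, 30^4≡42, 30^8≡56, 30^16≡25, 30^32≡15, 30^64≡42, 30^128≡56, 30^256≡25, 30^512≡15, 30^1024≡42.
Since 1788 = 4 + 8 + 16 + 32 + 64 + 128 + 512 + 1024 in binary, 30^1788 ≡ 42·56·25·15·42·56·15·42 ≡ 9 (mod 61).

9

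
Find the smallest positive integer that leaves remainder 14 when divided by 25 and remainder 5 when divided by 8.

x ≡ 5 (mod 8) gives x ∈ {5, 13, 21, 29, 37, 45, 53, 61, …}.
The first of these with x mod 25 = 14 is 189.

189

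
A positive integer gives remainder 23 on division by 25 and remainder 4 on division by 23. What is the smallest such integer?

Since 23·12 ≡ 1 (mod 25), take x = 4 + 23·((23−4)·12 mod 25) = 4 + 23·3 = 73.
Check: 73 mod 25 = 23, 73 mod 23 = 4.

73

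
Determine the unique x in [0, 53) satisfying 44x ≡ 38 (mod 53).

44⁻¹ ≡ 47 (mod 53) because 44·47 = 2068 = 39·53 + 1.
So x ≡ 47·38 = 1786 ≡ 37 (mod 53).
Check: 44·37 = 1628 = 30·53 + 38.

37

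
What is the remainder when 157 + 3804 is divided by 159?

3804 = 23·159 + 147, so 3804 mod 159 = 147.
(157 + 147) mod 159 = 145.

145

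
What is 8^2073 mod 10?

Last digits of 8^n: 8, 4, 2, 6 (period 4).
2073 mod 4 = 1, so the last digit matches 8^1 = 8.

8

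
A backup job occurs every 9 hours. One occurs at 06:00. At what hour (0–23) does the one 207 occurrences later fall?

207·9 = 1863.
1863 = 77·24 + 15, so 1863 mod 24 = 15.
(6 + 15) mod 24 = 21.

21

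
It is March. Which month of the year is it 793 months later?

Dividing 793 by 12 gives quotient 66 and remainder 1.
March + 1 month → April.

April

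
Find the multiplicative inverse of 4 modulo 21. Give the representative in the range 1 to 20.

4·16 = 64 = 3·21 + 1, so 4⁻¹ ≡ 16 (mod 21).

16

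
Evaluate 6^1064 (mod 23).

Square-and-reduce mod 23: 6^1≡6, 6^2≡13, 6^4≡8, 6^8≡18, 6^16≡2, 6^32≡4, 6^64≡16, 6^128≡3, 6^256≡9, 6^512≡12, 6^1024≡6.
1064 = 8 + 32 + 1024, so 6^1064 ≡ 18·4·6 ≡ 18 (mod 23).

18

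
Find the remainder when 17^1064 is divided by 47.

Successive squares of 17 mod 47: 17^1≡17, 17^2≡7, 17^4≡2, 17^8≡4, 17^16≡16, 17^32≡21, 17^64≡18, 17^128≡42, 17^256≡25, 17^512≡14, 17^1024≡8.
Since 1064 = 8 + 32 + 1024 in binary, 17^1064 ≡ 4·21·8 ≡ 14 (mod 47).

14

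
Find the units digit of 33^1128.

Last digits of 3^n: 3, 9, 7, 1 (period 4).
1128 mod 4 = 0, so the last digit matches 3^4 = 1.

1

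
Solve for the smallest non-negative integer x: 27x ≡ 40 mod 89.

74

The inverse of 27 mod 89 is 33 (since 27·33 = 891 ≡ 1).
Multiplying both sides by 33: x ≡ 33·40 = 1320 ≡ 74 (mod 89).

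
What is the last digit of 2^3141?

2

The units digit of 2^n cycles with period 4: 2, 4, 8, 6, …
3141 leaves remainder 1 on division by 4, so 2^3141 ends in 2.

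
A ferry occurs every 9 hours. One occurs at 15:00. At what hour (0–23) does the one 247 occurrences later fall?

6

247·9 = 2223.
2223 mod 24 = 15 (since 92·24 = 2208).
(15 + 15) mod 24 = 6.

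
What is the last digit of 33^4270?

Powers of 3 mod 10 repeat with period 4: 3, 9, 7, 1.
4270 leaves remainder 2 on division by 4, so 33^4270 ends in 9.

9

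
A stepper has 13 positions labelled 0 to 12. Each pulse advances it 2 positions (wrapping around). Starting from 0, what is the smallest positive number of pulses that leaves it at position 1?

7

13 = 6·2 + 1
2 = 2·1 + 0
Back-substituting gives 2·7 ≡ 1 (mod 13).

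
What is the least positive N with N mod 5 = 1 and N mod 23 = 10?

56

Since 23·2 ≡ 1 (mod 5), take x = 10 + 23·((1−10)·2 mod 5) = 10 + 23·2 = 56.
Check: 56 mod 5 = 1, 56 mod 23 = 10.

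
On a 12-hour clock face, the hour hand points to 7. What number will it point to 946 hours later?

946 = 78·12 + 10, so 946 mod 12 = 10.
7 + 10 → 5 on a 12-hour dial.

5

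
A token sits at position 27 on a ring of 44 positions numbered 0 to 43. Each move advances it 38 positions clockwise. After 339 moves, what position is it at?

17

339·38 = 12882.
12882 mod 44 = 34 (since 292·44 = 12848).
(27 + 34) mod 44 = 17.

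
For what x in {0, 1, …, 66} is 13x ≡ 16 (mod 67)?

The inverse of 13 mod 67 is 31 (since 13·31 = 403 ≡ 1).
Multiplying both sides by 31: x ≡ 31·16 = 496 ≡ 27 (mod 67).
Check: 13·27 = 351 = 5·67 + 16.

27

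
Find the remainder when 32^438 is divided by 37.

Square-and-reduce mod 37: 32^1≡32, 32^2≡25, 32^4≡33, 32^8≡16, 32^16≡34, 32^32≡9, 32^64≡7, 32^128≡12, 32^256≡33.
438 = 2 + 4 + 16 + 32 + 128 + 256, so 32^438 ≡ 25·33·34·9·12·33 ≡ 11 (mod 37).

11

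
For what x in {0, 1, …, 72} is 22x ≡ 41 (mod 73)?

45

22⁻¹ ≡ 10 (mod 73) because 22·10 = 220 = 3·73 + 1.
So x ≡ 10·41 = 410 ≡ 45 (mod 73).
Check: 22·45 = 990 = 13·73 + 41.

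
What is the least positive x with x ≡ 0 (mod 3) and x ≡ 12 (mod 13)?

x ≡ 0 (mod 3) gives x ∈ {0, 3, 6, 9, 12}.
The first of these with x mod 13 = 12 is 12.

12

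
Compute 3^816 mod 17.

By repeated squaring mod 17: 3^1≡3, 3^2≡9, 3^4≡13, 3^8≡16, 3^16≡1, 3^32≡1, 3^64≡1, 3^128≡1, 3^256≡1, 3^512≡1.
Since 816 = 16 + 32 + 256 + 512 in binary, 3^816 ≡ 1·1·1·1 ≡ 1 (mod 17).

1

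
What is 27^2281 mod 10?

7

Last digits of 7^n: 7, 9, 3, 1 (period 4).
2281 mod 4 = 1, so the last digit matches 7^1 = 7.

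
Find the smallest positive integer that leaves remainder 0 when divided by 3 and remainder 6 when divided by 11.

x ≡ 0 (mod 3) gives x ∈ {0, 3, 6}.
The first of these with x mod 11 = 6 is 6.

6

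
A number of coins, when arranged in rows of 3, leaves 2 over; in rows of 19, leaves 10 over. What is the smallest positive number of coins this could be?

Since 19·1 ≡ 1 (mod 3), take x = 10 + 19·((2−10)·1 mod 3) = 10 + 19·1 = 29.
Check: 29 mod 3 = 2, 29 mod 19 = 10.

29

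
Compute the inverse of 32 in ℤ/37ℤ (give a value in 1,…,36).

37 = 1·32 + 5
32 = 6·5 + 2
5 = 2·2 + 1
2 = 2·1 + 0
Back-substituting gives 32·22 ≡ 1 (mod 37).

22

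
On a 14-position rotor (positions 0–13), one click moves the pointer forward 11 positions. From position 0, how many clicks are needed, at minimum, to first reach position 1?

9

11·9 = 99 = 7·14 + 1, so 11⁻¹ ≡ 9 (mod 14).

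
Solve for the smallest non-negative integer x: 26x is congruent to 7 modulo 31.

The inverse of 26 mod 31 is 6 (since 26·6 = 156 ≡ 1).
So x ≡ 6·7 = 42 ≡ 11 (mod 31).
Check: 26·11 = 286 = 9·31 + 7.

11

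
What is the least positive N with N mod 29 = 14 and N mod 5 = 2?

x ≡ 2 (mod 5) gives x ∈ {2, 7, 12, 17, 22, 27, 32, 37, …}.
The first of these with x mod 29 = 14 is 72.

72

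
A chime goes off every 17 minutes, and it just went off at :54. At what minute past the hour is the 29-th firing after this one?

7

29·17 = 493.
Dividing 493 by 60 gives quotient 8 and remainder 13.
(54 + 13) mod 60 = 7.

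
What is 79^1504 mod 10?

1

Powers of 9 mod 10 repeat with period 2: 9, 1.
1504 leaves remainder 0 on division by 2, so 79^1504 ends in 1.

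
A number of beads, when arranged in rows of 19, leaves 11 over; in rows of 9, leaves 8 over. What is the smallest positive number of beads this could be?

x ≡ 8 (mod 9) gives x ∈ {8, 17, 26, 35, 44, 53, 62, 71, …}.
The first of these with x mod 19 = 11 is 125.

125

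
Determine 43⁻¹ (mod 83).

83 = 1·43 + 40
43 = 1·40 + 3
40 = 13·3 + 1
3 = 3·1 + 0
Back-substituting gives 43·56 ≡ 1 (mod 83).

56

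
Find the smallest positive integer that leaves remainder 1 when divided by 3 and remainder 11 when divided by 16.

43

Since 16·1 ≡ 1 (mod 3), take x = 11 + 16·((1−11)·1 mod 3) = 11 + 16·2 = 43.
Check: 43 mod 3 = 1, 43 mod 16 = 11.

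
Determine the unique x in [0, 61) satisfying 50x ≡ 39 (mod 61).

2

The inverse of 50 mod 61 is 11 (since 50·11 = 550 ≡ 1).
So x ≡ 11·39 = 429 ≡ 2 (mod 61).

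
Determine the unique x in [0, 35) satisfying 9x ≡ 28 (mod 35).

9⁻¹ ≡ 4 (mod 35) because 9·4 = 36 = 1·35 + 1.
Multiplying both sides by 4: x ≡ 4·28 = 112 ≡ 7 (mod 35).
Check: 9·7 = 63 = 1·35 + 28.

7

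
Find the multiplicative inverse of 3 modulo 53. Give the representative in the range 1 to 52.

18

53 = 17·3 + 2
3 = 1·2 + 1
2 = 2·1 + 0
Back-substituting gives 3·18 ≡ 1 (mod 53).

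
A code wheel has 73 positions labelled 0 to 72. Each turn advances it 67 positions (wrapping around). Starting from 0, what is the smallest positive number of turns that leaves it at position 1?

73 = 1·67 + 6
67 = 11·6 + 1
6 = 6·1 + 0
Back-substituting gives 67·12 ≡ 1 (mod 73).

12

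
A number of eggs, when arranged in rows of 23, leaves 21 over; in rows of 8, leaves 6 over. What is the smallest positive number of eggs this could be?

x ≡ 6 (mod 8) gives x ∈ {6, 14, 22, 30, 38, 46, 54, 62, …}.
The first of these with x mod 23 = 21 is 182.

182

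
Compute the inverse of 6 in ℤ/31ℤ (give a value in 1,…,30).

6·26 = 156 = 5·31 + 1, so 6⁻¹ ≡ 26 (mod 31).

26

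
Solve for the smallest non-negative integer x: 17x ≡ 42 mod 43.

5

The inverse of 17 mod 43 is 38 (since 17·38 = 646 ≡ 1).
Multiplying both sides by 38: x ≡ 38·42 = 1596 ≡ 5 (mod 43).
Check: 17·5 = 85 = 1·43 + 42.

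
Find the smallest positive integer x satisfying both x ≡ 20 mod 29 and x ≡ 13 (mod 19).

165

x ≡ 13 (mod 19) gives x ∈ {13, 32, 51, 70, 89, 108, 127, 146, …}.
The first of these with x mod 29 = 20 is 165.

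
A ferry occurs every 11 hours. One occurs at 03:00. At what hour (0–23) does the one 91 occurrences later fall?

20

91·11 = 1001.
1001 − 41·24 = 17, so 1001 ≡ 17 (mod 24).
(3 + 17) mod 24 = 20.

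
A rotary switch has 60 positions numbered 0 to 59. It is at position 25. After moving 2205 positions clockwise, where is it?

2205 = 36·60 + 45, so 2205 mod 60 = 45.
(25 + 45) mod 60 = 10.

10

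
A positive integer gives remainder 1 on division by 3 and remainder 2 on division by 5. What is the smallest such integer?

Since 5·2 ≡ 1 (mod 3), take x = 2 + 5·((1−2)·2 mod 3) = 2 + 5·1 = 7.
Check: 7 mod 3 = 1, 7 mod 5 = 2.

7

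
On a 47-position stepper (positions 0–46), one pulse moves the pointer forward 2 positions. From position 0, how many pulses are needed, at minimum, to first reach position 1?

24

2·24 = 48 = 1·47 + 1, so 2⁻¹ ≡ 24 (mod 47).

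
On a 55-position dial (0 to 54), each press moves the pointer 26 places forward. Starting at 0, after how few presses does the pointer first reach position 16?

26

26⁻¹ ≡ 36 (mod 55) because 26·36 = 936 = 17·55 + 1.
Multiplying both sides by 36: x ≡ 36·16 = 576 ≡ 26 (mod 55).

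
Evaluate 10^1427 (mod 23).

Successive squares of 10 mod 23: 10^1≡10, 10^2≡8, 10^4≡18, 10^8≡2, 10^16≡4, 10^32≡16, 10^64≡3, 10^128≡9, 10^256≡12, 10^512≡6, 10^1024≡13.
1427 = 1 + 2 + 16 + 128 + 256 + 1024, so 10^1427 ≡ 10·8·4·9·12·13 ≡ 21 (mod 23).

21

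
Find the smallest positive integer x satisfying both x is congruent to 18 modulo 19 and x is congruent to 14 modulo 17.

303

Since 17·9 ≡ 1 (mod 19), take x = 14 + 17·((18−14)·9 mod 19) = 14 + 17·17 = 303.
Check: 303 mod 19 = 18, 303 mod 17 = 14.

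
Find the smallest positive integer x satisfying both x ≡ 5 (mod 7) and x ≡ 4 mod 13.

82

x ≡ 5 (mod 7) gives x ∈ {5, 12, 19, 26, 33, 40, 47, 54, …}.
The first of these with x mod 13 = 4 is 82.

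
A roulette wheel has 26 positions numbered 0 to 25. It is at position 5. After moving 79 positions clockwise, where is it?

Dividing 79 by 26 gives quotient 3 and remainder 1.
(5 + 1) mod 26 = 6.

6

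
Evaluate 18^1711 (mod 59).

By repeated squaring mod 59: 18^1≡18, 18^2≡29, 18^4≡15, 18^8≡48, 18^16≡3, 18^32≡9, 18^64≡22, 18^128≡12, 18^256≡26, 18^512≡27, 18^1024≡21.
Since 1711 = 1 + 2 + 4 + 8 + 32 + 128 + 512 + 1024 in binary, 18^1711 ≡ 18·29·15·48·9·12·27·21 ≡ 58 (mod 59).

58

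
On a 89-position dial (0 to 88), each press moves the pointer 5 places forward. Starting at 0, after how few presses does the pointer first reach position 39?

79

The inverse of 5 mod 89 is 18 (since 5·18 = 90 ≡ 1).
So x ≡ 18·39 = 702 ≡ 79 (mod 89).
Check: 5·79 = 395 = 4·89 + 39.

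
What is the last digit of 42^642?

4

Last digits of 2^n: 2, 4, 8, 6 (period 4).
642 mod 4 = 2, so the last digit matches 2^2 = 4.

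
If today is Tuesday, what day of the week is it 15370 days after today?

Sunday

15370 mod 7 = 5 (since 2195·7 = 15365).
Tuesday + 5 days → Sunday.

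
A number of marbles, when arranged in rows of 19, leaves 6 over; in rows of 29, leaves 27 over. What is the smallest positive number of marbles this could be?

462

x ≡ 6 (mod 19) gives x ∈ {6, 25, 44, 63, 82, 101, 120, 139, …}.
The first of these with x mod 29 = 27 is 462.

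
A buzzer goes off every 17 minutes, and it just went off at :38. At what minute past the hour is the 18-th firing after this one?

18·17 = 306.
Dividing 306 by 60 gives quotient 5 and remainder 6.
(38 + 6) mod 60 = 44.

44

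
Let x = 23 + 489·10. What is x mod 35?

13

489·10 = 4890.
Dividing 4890 by 35 gives quotient 139 and remainder 25.
(23 + 25) mod 35 = 13.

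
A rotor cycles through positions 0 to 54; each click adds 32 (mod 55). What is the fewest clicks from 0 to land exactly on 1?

32·43 = 1376 = 25·55 + 1, so 32⁻¹ ≡ 43 (mod 55).

43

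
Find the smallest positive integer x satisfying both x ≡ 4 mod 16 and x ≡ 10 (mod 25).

260

Since 25·9 ≡ 1 (mod 16), take x = 10 + 25·((4−10)·9 mod 16) = 10 + 25·10 = 260.
Check: 260 mod 16 = 4, 260 mod 25 = 10.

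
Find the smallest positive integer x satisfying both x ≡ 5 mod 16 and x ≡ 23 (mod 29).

Since 29·5 ≡ 1 (mod 16), take x = 23 + 29·((5−23)·5 mod 16) = 23 + 29·6 = 197.
Check: 197 mod 16 = 5, 197 mod 29 = 23.

197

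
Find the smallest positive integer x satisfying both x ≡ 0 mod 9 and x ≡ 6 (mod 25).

81

Since 25·4 ≡ 1 (mod 9), take x = 6 + 25·((0−6)·4 mod 9) = 6 + 25·3 = 81.
Check: 81 mod 9 = 0, 81 mod 25 = 6.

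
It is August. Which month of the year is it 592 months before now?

April

592 = 49·12 + 4, so 592 mod 12 = 4.
August − 4 months → April.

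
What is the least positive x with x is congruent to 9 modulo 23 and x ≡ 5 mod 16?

101

x ≡ 5 (mod 16) gives x ∈ {5, 21, 37, 53, 69, 85, 101}.
The first of these with x mod 23 = 9 is 101.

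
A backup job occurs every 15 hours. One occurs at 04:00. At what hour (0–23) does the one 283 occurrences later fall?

283·15 = 4245.
4245 − 176·24 = 21, so 4245 ≡ 21 (mod 24).
(4 + 21) mod 24 = 1.

1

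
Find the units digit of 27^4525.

Powers of 7 mod 10 repeat with period 4: 7, 9, 3, 1.
4525 mod 4 = 1, so the last digit matches 7^1 = 7.

7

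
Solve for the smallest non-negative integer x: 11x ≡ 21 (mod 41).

28

11⁻¹ ≡ 15 (mod 41) because 11·15 = 165 = 4·41 + 1.
Multiplying both sides by 15: x ≡ 15·21 = 315 ≡ 28 (mod 41).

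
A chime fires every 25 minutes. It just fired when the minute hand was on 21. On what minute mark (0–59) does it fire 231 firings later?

231·25 = 5775.
Dividing 5775 by 60 gives quotient 96 and remainder 15.
(21 + 15) mod 60 = 36.

36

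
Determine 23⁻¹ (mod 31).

27

23·27 = 621 = 20·31 + 1, so 23⁻¹ ≡ 27 (mod 31).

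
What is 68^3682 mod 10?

4

Last digits of 8^n: 8, 4, 2, 6 (period 4).
3682 leaves remainder 2 on division by 4, so 68^3682 ends in 4.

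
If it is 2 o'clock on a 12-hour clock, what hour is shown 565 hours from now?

Dividing 565 by 12 gives quotient 47 and remainder 1.
2 + 1 → 3 on a 12-hour dial.

3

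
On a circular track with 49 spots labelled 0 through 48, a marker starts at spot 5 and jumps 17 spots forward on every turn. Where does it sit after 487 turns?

487·17 = 8279.
8279 − 168·49 = 47, so 8279 ≡ 47 (mod 49).
(5 + 47) mod 49 = 3.

3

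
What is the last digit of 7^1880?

Powers of 7 mod 10 repeat with period 4: 7, 9, 3, 1.
1880 mod 4 = 0, so the last digit matches 7^4 = 1.

1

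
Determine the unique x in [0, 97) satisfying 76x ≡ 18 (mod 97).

13

76⁻¹ ≡ 60 (mod 97) because 76·60 = 4560 = 47·97 + 1.
So x ≡ 60·18 = 1080 ≡ 13 (mod 97).
Check: 76·13 = 988 = 10·97 + 18.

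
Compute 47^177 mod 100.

87

Square-and-reduce mod 100: 47^1≡47, 47^2≡9, 47^4≡81, 47^8≡61, 47^16≡21, 47^32≡41, 47^64≡81, 47^128≡61.
Since 177 = 1 + 16 + 32 + 128 in binary, 47^177 ≡ 47·21·41·61 ≡ 87 (mod 100).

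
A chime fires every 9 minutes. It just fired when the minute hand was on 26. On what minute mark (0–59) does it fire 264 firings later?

2

264·9 = 2376.
2376 mod 60 = 36 (since 39·60 = 2340).
(26 + 36) mod 60 = 2.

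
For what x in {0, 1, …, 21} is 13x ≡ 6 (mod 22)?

14

The inverse of 13 mod 22 is 17 (since 13·17 = 221 ≡ 1).
So x ≡ 17·6 = 102 ≡ 14 (mod 22).
Check: 13·14 = 182 = 8·22 + 6.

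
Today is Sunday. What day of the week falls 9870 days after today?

9870 = 1410·7 + 0, so 9870 mod 7 = 0.
Sunday + 0 days → Sunday.

Sunday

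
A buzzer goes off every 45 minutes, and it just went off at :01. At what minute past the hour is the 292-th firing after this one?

1

292·45 = 13140.
Dividing 13140 by 60 gives quotient 219 and remainder 0.
(1 + 0) mod 60 = 1.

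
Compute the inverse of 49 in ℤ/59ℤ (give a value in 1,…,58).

59 = 1·49 + 10
49 = 4·10 + 9
10 = 1·9 + 1
9 = 9·1 + 0
Back-substituting gives 49·53 ≡ 1 (mod 59).

53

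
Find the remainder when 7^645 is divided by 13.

8

Square-and-reduce mod 13: 7^1≡7, 7^2≡10, 7^4≡9, 7^8≡3, 7^16≡9, 7^32≡3, 7^64≡9, 7^128≡3, 7^256≡9, 7^512≡3.
645 = 1 + 4 + 128 + 512, so 7^645 ≡ 7·9·3·3 ≡ 8 (mod 13).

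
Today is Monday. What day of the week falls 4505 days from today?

Friday

4505 − 643·7 = 4, so 4505 ≡ 4 (mod 7).
Monday + 4 days → Friday.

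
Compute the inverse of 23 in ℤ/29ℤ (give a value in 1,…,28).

24

23·24 = 552 = 19·29 + 1, so 23⁻¹ ≡ 24 (mod 29).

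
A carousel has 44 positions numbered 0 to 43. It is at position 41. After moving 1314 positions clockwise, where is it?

1314 mod 44 = 38 (since 29·44 = 1276).
(41 + 38) mod 44 = 35.

35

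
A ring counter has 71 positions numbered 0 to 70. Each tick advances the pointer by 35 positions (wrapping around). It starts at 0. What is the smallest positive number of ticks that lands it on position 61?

35⁻¹ ≡ 69 (mod 71) because 35·69 = 2415 = 34·71 + 1.
So x ≡ 69·61 = 4209 ≡ 20 (mod 71).
Check: 35·20 = 700 = 9·71 + 61.

20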